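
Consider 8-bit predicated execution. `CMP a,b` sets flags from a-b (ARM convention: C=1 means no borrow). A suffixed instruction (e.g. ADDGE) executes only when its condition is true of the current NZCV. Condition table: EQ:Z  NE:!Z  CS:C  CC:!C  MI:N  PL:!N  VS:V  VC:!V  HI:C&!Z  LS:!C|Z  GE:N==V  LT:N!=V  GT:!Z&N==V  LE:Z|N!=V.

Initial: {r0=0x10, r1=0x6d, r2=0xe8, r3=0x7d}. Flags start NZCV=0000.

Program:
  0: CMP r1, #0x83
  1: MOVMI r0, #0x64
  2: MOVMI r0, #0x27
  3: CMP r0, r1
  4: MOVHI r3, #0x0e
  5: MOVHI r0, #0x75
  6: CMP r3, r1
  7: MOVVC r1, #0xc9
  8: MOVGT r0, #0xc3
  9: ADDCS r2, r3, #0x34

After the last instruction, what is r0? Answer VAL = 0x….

VAL = 0xc3

[0] flags=1001 → (cmp)
[1] flags=1001 MI?T → r0=0x64
[2] flags=1001 MI?T → r0=0x27
[3] flags=1000 → (cmp)
[4] flags=1000 HI?F → skip
[5] flags=1000 HI?F → skip
[6] flags=0010 → (cmp)
[7] flags=0010 VC?T → r1=0xc9
[8] flags=0010 GT?T → r0=0xc3
[9] flags=0010 CS?T → r2=0xb1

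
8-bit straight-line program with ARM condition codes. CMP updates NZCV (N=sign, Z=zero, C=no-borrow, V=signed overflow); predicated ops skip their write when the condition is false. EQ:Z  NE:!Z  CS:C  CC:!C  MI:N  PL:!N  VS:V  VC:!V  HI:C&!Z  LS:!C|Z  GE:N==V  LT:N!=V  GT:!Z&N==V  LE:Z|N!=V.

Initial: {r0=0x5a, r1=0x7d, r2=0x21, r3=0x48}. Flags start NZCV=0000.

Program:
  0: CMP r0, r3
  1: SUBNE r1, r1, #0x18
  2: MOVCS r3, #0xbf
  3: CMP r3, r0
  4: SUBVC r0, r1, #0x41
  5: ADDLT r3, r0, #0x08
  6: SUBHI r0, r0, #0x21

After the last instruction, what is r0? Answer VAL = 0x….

[0] flags=0010 → (cmp)
[1] flags=0010 NE?T → r1=0x65
[2] flags=0010 CS?T → r3=0xbf
[3] flags=0011 → (cmp)
[4] flags=0011 VC?F → skip
[5] flags=0011 LT?T → r3=0x62
[6] flags=0011 HI?T → r0=0x39

VAL = 0x39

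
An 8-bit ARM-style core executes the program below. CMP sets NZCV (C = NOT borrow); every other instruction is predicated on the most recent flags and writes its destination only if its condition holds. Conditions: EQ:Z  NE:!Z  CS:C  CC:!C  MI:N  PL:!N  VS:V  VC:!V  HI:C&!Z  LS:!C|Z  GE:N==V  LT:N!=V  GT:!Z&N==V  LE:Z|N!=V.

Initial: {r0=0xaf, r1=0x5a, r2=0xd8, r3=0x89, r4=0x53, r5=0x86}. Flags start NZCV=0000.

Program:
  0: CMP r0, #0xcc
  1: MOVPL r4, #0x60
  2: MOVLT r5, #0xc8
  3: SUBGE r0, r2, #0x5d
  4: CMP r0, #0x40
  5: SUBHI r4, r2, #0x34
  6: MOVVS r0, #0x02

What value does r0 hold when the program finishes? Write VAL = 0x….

0: ✓ CMP  NZCV=1000
1: · MOVPL
2: ✓ MOVLT  r5←0xc8
3: · SUBGE
4: ✓ CMP  NZCV=0011
5: ✓ SUBHI  r4←0xa4
6: ✓ MOVVS  r0←0x02

VAL = 0x02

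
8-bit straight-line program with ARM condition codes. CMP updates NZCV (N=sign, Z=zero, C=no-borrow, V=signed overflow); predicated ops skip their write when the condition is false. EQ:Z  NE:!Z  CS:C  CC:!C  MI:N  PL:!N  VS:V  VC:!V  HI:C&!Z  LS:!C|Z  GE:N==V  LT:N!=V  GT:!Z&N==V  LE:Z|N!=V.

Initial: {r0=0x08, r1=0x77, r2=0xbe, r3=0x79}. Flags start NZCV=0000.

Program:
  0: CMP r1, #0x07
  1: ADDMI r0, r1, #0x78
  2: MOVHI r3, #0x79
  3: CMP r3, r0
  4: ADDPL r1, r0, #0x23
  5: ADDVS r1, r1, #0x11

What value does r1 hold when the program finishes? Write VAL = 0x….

0: ✓ CMP  NZCV=0010
1: · ADDMI
2: ✓ MOVHI  r3←0x79
3: ✓ CMP  NZCV=0010
4: ✓ ADDPL  r1←0x2b
5: · ADDVS

VAL = 0x2b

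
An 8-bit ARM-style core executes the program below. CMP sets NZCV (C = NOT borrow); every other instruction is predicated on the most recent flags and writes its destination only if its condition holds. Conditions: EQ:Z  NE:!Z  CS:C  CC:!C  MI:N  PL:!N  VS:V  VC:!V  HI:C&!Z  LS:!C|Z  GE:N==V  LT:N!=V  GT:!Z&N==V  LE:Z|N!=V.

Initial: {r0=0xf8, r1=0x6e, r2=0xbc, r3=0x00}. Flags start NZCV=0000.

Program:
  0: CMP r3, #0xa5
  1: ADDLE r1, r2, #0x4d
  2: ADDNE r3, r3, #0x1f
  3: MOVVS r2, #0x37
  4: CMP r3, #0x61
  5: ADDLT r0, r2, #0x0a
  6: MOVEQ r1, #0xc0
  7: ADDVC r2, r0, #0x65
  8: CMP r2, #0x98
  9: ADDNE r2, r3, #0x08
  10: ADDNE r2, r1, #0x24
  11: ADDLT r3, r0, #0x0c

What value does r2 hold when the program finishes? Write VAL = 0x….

VAL = 0x92

0: ✓ CMP  NZCV=0000
1: · ADDLE
2: ✓ ADDNE  r3←0x1f
3: · MOVVS
4: ✓ CMP  NZCV=1000
5: ✓ ADDLT  r0←0xc6
6: · MOVEQ
7: ✓ ADDVC  r2←0x2b
8: ✓ CMP  NZCV=1001
9: ✓ ADDNE  r2←0x27
10: ✓ ADDNE  r2←0x92
11: · ADDLT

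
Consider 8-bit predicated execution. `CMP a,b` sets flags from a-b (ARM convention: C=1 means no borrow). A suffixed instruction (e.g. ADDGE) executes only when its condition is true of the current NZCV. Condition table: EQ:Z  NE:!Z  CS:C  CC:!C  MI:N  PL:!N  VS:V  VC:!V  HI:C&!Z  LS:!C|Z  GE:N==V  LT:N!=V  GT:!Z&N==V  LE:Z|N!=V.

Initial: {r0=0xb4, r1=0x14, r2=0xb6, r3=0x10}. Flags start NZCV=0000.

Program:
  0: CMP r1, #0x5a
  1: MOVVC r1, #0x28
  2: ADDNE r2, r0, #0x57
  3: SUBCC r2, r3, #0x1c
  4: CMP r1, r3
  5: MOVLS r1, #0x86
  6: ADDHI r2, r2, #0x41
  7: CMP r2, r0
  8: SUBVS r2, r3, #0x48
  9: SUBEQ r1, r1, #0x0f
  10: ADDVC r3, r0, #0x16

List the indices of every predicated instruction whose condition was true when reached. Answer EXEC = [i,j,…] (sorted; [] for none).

0: ✓ CMP  NZCV=1000
1: ✓ MOVVC  r1←0x28
2: ✓ ADDNE  r2←0x0b
3: ✓ SUBCC  r2←0xf4
4: ✓ CMP  NZCV=0010
5: · MOVLS
6: ✓ ADDHI  r2←0x35
7: ✓ CMP  NZCV=1001
8: ✓ SUBVS  r2←0xc8
9: · SUBEQ
10: · ADDVC

EXEC = [1,2,3,6,8]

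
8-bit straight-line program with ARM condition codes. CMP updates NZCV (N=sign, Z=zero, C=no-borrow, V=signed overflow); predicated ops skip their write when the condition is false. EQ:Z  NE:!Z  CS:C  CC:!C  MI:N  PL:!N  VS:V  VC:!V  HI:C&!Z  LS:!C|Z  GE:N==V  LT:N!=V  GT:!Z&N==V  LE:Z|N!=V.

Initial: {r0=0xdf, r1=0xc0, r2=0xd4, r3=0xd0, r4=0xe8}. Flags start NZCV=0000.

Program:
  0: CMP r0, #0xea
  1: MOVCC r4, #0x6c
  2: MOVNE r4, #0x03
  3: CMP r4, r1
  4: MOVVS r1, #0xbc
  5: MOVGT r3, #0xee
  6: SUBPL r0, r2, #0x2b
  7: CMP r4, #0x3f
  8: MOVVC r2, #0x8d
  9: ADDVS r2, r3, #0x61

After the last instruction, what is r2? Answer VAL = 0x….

VAL = 0x8d

0: ✓ CMP  NZCV=1000
1: ✓ MOVCC  r4←0x6c
2: ✓ MOVNE  r4←0x03
3: ✓ CMP  NZCV=0000
4: · MOVVS
5: ✓ MOVGT  r3←0xee
6: ✓ SUBPL  r0←0xa9
7: ✓ CMP  NZCV=1000
8: ✓ MOVVC  r2←0x8d
9: · ADDVS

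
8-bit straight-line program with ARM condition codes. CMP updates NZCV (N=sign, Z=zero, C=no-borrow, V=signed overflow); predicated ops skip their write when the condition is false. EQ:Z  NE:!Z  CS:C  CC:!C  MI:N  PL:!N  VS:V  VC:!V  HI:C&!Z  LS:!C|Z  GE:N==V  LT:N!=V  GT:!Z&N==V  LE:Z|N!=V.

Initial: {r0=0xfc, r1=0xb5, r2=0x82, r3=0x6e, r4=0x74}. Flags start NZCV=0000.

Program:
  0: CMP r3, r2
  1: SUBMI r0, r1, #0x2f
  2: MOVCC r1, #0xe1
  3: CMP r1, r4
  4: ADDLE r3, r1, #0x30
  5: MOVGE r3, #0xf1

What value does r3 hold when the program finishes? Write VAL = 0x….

VAL = 0x11

0: ✓ CMP  NZCV=1001
1: ✓ SUBMI  r0←0x86
2: ✓ MOVCC  r1←0xe1
3: ✓ CMP  NZCV=0011
4: ✓ ADDLE  r3←0x11
5: · MOVGE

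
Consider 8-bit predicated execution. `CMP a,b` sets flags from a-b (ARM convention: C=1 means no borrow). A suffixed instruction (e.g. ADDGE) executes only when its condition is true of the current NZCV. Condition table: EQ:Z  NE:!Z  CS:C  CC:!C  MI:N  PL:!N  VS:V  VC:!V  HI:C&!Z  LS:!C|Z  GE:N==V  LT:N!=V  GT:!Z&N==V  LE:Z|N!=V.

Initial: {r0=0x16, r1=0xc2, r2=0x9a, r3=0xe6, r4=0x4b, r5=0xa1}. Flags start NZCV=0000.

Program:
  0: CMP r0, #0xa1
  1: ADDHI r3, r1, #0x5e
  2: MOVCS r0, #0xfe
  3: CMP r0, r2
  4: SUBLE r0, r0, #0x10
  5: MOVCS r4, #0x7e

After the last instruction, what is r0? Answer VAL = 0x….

0: ✓ CMP  NZCV=0000
1: · ADDHI
2: · MOVCS
3: ✓ CMP  NZCV=0000
4: · SUBLE
5: · MOVCS

VAL = 0x16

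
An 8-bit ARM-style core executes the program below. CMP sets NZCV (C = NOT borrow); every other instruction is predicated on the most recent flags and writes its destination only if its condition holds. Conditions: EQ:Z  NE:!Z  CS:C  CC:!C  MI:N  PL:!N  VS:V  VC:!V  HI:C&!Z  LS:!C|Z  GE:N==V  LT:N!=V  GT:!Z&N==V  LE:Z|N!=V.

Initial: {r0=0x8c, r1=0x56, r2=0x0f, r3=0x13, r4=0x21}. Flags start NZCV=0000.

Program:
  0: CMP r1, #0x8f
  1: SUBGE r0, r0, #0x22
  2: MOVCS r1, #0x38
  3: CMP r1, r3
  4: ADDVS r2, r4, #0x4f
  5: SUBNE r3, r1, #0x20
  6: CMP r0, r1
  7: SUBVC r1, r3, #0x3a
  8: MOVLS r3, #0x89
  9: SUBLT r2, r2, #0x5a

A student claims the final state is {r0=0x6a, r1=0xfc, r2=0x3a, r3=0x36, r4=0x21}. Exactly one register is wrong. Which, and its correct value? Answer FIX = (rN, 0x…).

0: ✓ CMP  NZCV=1001
1: ✓ SUBGE  r0←0x6a
2: · MOVCS
3: ✓ CMP  NZCV=0010
4: · ADDVS
5: ✓ SUBNE  r3←0x36
6: ✓ CMP  NZCV=0010
7: ✓ SUBVC  r1←0xfc
8: · MOVLS
9: · SUBLT

FIX = (r2, 0x0f)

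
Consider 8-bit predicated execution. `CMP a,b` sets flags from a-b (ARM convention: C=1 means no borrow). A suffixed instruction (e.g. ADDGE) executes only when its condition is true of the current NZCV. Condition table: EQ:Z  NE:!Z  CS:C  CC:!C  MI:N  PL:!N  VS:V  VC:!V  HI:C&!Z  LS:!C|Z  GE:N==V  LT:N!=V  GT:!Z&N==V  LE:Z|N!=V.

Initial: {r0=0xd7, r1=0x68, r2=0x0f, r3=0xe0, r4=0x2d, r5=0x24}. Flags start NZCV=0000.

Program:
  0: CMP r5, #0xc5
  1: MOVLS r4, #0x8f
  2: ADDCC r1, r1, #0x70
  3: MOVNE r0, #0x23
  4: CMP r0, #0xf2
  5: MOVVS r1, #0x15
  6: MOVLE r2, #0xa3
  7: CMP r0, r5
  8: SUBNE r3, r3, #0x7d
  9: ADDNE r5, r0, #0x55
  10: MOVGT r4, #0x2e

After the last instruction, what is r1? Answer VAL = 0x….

0: ✓ CMP  NZCV=0000
1: ✓ MOVLS  r4←0x8f
2: ✓ ADDCC  r1←0xd8
3: ✓ MOVNE  r0←0x23
4: ✓ CMP  NZCV=0000
5: · MOVVS
6: · MOVLE
7: ✓ CMP  NZCV=1000
8: ✓ SUBNE  r3←0x63
9: ✓ ADDNE  r5←0x78
10: · MOVGT

VAL = 0xd8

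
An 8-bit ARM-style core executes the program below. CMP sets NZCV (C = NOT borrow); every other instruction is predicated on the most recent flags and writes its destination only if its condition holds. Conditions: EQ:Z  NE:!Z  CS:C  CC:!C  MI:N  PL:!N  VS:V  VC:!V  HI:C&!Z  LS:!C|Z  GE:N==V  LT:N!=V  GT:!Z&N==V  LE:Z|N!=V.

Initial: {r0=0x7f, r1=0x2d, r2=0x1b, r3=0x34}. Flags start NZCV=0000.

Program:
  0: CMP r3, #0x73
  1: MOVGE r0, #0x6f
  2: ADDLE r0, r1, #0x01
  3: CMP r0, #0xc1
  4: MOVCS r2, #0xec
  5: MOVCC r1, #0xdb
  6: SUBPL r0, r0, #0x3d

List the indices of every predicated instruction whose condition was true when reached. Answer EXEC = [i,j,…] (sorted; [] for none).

[0] flags=1000 → (cmp)
[1] flags=1000 GE?F → skip
[2] flags=1000 LE?T → r0=0x2e
[3] flags=0000 → (cmp)
[4] flags=0000 CS?F → skip
[5] flags=0000 CC?T → r1=0xdb
[6] flags=0000 PL?T → r0=0xf1

EXEC = [2,5,6]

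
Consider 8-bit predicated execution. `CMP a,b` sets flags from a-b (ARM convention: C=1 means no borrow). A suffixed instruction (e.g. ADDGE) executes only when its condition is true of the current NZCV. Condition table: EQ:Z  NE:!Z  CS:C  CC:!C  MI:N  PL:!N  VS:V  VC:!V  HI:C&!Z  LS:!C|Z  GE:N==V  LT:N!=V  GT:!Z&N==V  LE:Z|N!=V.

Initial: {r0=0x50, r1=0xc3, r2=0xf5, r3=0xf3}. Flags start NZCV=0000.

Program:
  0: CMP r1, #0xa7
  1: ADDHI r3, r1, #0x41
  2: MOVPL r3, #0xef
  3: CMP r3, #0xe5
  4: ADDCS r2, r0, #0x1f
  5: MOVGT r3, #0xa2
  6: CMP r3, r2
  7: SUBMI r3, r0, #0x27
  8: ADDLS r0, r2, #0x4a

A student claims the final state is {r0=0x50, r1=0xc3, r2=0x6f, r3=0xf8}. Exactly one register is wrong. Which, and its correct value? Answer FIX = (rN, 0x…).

FIX = (r3, 0xa2)

0: ✓ CMP  NZCV=0010
1: ✓ ADDHI  r3←0x04
2: ✓ MOVPL  r3←0xef
3: ✓ CMP  NZCV=0010
4: ✓ ADDCS  r2←0x6f
5: ✓ MOVGT  r3←0xa2
6: ✓ CMP  NZCV=0011
7: · SUBMI
8: · ADDLS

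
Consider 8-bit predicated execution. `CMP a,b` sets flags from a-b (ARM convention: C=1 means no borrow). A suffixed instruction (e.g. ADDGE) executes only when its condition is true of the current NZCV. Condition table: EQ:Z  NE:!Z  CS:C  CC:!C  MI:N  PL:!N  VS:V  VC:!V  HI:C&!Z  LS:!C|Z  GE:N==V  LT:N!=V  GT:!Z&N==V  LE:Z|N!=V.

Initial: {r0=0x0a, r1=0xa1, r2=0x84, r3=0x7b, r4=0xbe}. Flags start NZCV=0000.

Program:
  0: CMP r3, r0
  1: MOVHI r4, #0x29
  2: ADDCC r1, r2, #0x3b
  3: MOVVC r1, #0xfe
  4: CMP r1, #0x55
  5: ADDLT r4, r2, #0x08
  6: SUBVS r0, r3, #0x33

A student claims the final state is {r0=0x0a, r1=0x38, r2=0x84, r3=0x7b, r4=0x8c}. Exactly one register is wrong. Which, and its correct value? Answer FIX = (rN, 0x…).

FIX = (r1, 0xfe)

0: ✓ CMP  NZCV=0010
1: ✓ MOVHI  r4←0x29
2: · ADDCC
3: ✓ MOVVC  r1←0xfe
4: ✓ CMP  NZCV=1010
5: ✓ ADDLT  r4←0x8c
6: · SUBVS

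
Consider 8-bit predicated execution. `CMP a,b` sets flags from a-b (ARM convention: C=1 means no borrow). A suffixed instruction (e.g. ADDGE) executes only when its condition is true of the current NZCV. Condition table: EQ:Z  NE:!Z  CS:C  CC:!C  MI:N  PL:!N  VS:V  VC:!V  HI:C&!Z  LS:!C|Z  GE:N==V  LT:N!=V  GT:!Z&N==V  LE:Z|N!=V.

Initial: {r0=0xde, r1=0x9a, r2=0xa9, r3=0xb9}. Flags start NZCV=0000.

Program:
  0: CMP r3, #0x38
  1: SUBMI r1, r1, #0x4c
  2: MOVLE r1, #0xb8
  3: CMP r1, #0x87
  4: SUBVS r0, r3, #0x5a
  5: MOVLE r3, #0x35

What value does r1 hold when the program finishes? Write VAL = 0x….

[0] flags=1010 → (cmp)
[1] flags=1010 MI?T → r1=0x4e
[2] flags=1010 LE?T → r1=0xb8
[3] flags=0010 → (cmp)
[4] flags=0010 VS?F → skip
[5] flags=0010 LE?F → skip

VAL = 0xb8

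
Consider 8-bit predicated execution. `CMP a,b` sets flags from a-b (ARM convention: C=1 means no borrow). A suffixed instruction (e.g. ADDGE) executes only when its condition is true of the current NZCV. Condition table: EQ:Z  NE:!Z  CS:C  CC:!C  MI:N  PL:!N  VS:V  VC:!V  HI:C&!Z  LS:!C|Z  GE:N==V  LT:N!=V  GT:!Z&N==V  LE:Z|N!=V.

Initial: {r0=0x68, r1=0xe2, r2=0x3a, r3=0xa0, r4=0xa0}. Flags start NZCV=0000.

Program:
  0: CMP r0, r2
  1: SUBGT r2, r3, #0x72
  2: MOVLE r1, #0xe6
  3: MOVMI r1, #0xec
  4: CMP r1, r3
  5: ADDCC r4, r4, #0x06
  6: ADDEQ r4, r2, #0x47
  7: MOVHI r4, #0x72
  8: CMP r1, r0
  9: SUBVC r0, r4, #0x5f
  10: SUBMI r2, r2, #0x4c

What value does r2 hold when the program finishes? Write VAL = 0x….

[0] flags=0010 → (cmp)
[1] flags=0010 GT?T → r2=0x2e
[2] flags=0010 LE?F → skip
[3] flags=0010 MI?F → skip
[4] flags=0010 → (cmp)
[5] flags=0010 CC?F → skip
[6] flags=0010 EQ?F → skip
[7] flags=0010 HI?T → r4=0x72
[8] flags=0011 → (cmp)
[9] flags=0011 VC?F → skip
[10] flags=0011 MI?F → skip

VAL = 0x2e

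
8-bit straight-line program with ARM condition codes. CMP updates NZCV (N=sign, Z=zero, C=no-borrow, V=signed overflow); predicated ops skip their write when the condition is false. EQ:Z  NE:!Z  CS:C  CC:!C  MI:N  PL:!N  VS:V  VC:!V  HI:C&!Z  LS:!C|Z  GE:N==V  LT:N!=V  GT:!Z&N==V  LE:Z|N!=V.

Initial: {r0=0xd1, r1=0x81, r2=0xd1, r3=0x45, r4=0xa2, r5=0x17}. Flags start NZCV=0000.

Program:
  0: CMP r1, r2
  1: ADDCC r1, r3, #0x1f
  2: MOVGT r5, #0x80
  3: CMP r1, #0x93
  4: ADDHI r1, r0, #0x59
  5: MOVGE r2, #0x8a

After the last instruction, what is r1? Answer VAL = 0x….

VAL = 0x64

[0] flags=1000 → (cmp)
[1] flags=1000 CC?T → r1=0x64
[2] flags=1000 GT?F → skip
[3] flags=1001 → (cmp)
[4] flags=1001 HI?F → skip
[5] flags=1001 GE?T → r2=0x8a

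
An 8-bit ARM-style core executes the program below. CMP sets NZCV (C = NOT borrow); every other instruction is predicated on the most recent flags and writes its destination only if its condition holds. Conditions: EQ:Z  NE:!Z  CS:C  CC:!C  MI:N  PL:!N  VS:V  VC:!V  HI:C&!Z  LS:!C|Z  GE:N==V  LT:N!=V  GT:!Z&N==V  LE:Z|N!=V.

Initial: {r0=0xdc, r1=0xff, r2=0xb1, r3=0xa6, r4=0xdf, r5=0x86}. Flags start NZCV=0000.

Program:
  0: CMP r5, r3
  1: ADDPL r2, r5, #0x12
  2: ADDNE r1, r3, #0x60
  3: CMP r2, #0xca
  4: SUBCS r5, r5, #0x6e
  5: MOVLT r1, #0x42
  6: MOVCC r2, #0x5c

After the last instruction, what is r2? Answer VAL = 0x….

0: ✓ CMP  NZCV=1000
1: · ADDPL
2: ✓ ADDNE  r1←0x06
3: ✓ CMP  NZCV=1000
4: · SUBCS
5: ✓ MOVLT  r1←0x42
6: ✓ MOVCC  r2←0x5c

VAL = 0x5c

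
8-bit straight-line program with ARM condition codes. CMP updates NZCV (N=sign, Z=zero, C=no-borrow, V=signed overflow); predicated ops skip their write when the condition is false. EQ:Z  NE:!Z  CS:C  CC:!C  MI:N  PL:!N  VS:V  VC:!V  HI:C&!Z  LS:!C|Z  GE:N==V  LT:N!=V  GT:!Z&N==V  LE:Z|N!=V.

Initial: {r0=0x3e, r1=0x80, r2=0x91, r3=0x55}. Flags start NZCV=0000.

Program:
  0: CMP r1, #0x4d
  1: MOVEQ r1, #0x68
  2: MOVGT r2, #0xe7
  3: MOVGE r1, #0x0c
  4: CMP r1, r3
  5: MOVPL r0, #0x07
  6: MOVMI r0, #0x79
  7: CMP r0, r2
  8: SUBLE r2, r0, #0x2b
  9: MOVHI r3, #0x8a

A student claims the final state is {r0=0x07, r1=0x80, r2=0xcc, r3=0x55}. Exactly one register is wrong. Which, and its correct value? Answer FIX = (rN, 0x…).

0: ✓ CMP  NZCV=0011
1: · MOVEQ
2: · MOVGT
3: · MOVGE
4: ✓ CMP  NZCV=0011
5: ✓ MOVPL  r0←0x07
6: · MOVMI
7: ✓ CMP  NZCV=0000
8: · SUBLE
9: · MOVHI

FIX = (r2, 0x91)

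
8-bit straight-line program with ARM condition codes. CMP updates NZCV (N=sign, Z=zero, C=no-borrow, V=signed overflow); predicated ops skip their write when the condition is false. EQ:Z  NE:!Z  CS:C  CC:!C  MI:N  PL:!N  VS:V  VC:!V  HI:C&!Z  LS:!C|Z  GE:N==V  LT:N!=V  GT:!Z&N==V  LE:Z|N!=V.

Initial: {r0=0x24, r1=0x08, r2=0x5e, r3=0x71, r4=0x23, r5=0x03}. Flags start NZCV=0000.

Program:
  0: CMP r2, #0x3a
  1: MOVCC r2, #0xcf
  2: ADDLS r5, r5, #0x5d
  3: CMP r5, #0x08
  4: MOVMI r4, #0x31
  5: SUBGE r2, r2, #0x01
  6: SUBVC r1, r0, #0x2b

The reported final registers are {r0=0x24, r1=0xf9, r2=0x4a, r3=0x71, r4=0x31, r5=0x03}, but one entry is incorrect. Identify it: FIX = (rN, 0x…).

FIX = (r2, 0x5e)

[0] flags=0010 → (cmp)
[1] flags=0010 CC?F → skip
[2] flags=0010 LS?F → skip
[3] flags=1000 → (cmp)
[4] flags=1000 MI?T → r4=0x31
[5] flags=1000 GE?F → skip
[6] flags=1000 VC?T → r1=0xf9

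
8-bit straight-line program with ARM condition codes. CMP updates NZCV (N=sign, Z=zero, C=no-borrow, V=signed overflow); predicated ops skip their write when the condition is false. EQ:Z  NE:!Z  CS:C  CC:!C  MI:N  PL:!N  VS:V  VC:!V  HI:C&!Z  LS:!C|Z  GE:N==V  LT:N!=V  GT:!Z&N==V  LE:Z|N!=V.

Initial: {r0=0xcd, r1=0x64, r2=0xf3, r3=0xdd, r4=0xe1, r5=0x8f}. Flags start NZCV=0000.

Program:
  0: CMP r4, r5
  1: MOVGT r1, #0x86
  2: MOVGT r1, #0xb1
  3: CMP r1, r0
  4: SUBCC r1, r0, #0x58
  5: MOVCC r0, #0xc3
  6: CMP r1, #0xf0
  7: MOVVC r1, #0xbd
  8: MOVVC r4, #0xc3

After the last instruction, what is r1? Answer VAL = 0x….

[0] flags=0010 → (cmp)
[1] flags=0010 GT?T → r1=0x86
[2] flags=0010 GT?T → r1=0xb1
[3] flags=1000 → (cmp)
[4] flags=1000 CC?T → r1=0x75
[5] flags=1000 CC?T → r0=0xc3
[6] flags=1001 → (cmp)
[7] flags=1001 VC?F → skip
[8] flags=1001 VC?F → skip

VAL = 0x75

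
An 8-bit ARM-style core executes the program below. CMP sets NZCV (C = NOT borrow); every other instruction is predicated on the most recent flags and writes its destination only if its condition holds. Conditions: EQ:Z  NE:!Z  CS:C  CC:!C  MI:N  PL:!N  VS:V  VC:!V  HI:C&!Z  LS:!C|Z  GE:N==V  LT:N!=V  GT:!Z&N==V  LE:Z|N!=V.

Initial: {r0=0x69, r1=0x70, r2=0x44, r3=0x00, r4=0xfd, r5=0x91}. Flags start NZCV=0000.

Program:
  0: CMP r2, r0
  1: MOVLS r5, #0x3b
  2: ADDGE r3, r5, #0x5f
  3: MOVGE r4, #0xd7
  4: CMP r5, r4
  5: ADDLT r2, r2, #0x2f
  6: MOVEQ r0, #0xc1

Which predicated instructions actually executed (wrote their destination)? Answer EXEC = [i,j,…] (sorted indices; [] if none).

0: ✓ CMP  NZCV=1000
1: ✓ MOVLS  r5←0x3b
2: · ADDGE
3: · MOVGE
4: ✓ CMP  NZCV=0000
5: · ADDLT
6: · MOVEQ

EXEC = [1]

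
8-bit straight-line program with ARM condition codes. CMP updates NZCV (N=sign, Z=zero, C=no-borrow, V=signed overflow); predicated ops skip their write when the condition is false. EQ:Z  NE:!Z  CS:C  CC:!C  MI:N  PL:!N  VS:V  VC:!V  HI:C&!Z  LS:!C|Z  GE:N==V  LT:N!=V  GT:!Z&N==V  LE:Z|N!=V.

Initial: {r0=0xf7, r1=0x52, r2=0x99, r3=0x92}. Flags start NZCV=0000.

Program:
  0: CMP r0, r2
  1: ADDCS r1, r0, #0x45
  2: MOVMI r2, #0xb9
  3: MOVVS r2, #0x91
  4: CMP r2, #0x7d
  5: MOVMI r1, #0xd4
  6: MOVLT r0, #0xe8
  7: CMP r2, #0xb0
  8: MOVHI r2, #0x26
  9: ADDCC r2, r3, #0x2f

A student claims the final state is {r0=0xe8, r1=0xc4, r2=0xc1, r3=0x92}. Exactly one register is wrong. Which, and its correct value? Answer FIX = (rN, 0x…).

FIX = (r1, 0x3c)

0: ✓ CMP  NZCV=0010
1: ✓ ADDCS  r1←0x3c
2: · MOVMI
3: · MOVVS
4: ✓ CMP  NZCV=0011
5: · MOVMI
6: ✓ MOVLT  r0←0xe8
7: ✓ CMP  NZCV=1000
8: · MOVHI
9: ✓ ADDCC  r2←0xc1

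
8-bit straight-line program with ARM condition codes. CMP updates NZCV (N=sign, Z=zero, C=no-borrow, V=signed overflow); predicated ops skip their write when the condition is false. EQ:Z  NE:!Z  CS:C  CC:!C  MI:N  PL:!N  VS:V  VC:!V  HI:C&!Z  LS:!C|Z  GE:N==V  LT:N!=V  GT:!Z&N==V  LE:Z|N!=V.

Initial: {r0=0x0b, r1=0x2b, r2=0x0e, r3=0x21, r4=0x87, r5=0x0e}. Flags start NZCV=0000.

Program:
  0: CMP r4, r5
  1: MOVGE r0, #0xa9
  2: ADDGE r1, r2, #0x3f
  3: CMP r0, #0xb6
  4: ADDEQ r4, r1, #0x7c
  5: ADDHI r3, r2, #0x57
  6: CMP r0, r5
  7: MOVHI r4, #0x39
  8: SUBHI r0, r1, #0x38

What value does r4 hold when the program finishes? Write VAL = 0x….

0: ✓ CMP  NZCV=0011
1: · MOVGE
2: · ADDGE
3: ✓ CMP  NZCV=0000
4: · ADDEQ
5: · ADDHI
6: ✓ CMP  NZCV=1000
7: · MOVHI
8: · SUBHI

VAL = 0x87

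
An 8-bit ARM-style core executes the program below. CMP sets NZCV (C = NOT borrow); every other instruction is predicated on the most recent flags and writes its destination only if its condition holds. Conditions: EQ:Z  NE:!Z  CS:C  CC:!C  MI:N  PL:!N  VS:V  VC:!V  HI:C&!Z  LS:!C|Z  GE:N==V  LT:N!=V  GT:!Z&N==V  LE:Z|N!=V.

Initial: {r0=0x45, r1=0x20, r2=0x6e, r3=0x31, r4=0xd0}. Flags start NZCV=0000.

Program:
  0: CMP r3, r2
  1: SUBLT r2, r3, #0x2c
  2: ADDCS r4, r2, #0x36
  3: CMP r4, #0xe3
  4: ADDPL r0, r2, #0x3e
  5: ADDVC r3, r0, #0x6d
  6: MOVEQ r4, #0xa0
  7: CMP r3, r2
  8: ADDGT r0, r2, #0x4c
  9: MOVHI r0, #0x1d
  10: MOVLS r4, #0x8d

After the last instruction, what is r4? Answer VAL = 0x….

VAL = 0xd0

0: ✓ CMP  NZCV=1000
1: ✓ SUBLT  r2←0x05
2: · ADDCS
3: ✓ CMP  NZCV=1000
4: · ADDPL
5: ✓ ADDVC  r3←0xb2
6: · MOVEQ
7: ✓ CMP  NZCV=1010
8: · ADDGT
9: ✓ MOVHI  r0←0x1d
10: · MOVLS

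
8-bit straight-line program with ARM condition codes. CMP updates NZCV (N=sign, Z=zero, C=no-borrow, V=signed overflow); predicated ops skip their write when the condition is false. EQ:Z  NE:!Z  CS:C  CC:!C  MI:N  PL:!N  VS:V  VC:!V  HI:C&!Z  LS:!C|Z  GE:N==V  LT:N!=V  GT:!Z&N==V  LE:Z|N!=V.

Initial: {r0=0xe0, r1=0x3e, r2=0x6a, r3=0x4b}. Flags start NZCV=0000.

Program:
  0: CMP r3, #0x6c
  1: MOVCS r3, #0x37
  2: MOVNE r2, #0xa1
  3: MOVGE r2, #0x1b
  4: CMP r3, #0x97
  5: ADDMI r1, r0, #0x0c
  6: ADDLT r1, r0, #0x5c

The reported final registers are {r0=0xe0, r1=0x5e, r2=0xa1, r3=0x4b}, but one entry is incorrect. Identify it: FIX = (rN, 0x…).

0: ✓ CMP  NZCV=1000
1: · MOVCS
2: ✓ MOVNE  r2←0xa1
3: · MOVGE
4: ✓ CMP  NZCV=1001
5: ✓ ADDMI  r1←0xec
6: · ADDLT

FIX = (r1, 0xec)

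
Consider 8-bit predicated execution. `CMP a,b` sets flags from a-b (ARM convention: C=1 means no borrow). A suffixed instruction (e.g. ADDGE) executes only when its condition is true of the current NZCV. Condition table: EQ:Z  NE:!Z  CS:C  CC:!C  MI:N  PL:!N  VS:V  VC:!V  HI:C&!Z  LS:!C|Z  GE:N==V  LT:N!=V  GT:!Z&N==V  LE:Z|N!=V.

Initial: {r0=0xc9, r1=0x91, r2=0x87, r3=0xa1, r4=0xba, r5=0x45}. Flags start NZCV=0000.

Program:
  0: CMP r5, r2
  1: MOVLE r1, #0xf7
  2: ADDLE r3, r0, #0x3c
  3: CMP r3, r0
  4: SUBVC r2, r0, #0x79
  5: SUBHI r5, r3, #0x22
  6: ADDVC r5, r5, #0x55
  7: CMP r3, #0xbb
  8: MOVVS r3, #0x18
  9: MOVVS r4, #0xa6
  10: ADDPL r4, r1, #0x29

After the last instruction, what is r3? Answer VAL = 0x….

[0] flags=1001 → (cmp)
[1] flags=1001 LE?F → skip
[2] flags=1001 LE?F → skip
[3] flags=1000 → (cmp)
[4] flags=1000 VC?T → r2=0x50
[5] flags=1000 HI?F → skip
[6] flags=1000 VC?T → r5=0x9a
[7] flags=1000 → (cmp)
[8] flags=1000 VS?F → skip
[9] flags=1000 VS?F → skip
[10] flags=1000 PL?F → skip

VAL = 0xa1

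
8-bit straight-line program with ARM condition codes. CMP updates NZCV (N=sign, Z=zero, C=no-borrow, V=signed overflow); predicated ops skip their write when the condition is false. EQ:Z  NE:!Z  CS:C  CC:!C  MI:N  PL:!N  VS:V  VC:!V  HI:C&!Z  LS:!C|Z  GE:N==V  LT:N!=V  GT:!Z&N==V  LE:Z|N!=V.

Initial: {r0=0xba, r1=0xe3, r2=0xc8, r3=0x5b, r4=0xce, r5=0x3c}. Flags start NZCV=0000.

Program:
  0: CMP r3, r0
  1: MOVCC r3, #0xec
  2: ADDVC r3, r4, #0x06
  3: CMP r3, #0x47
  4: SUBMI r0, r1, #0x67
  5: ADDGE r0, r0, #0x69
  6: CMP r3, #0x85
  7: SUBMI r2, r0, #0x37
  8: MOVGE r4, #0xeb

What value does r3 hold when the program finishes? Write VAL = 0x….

VAL = 0xec

0: ✓ CMP  NZCV=1001
1: ✓ MOVCC  r3←0xec
2: · ADDVC
3: ✓ CMP  NZCV=1010
4: ✓ SUBMI  r0←0x7c
5: · ADDGE
6: ✓ CMP  NZCV=0010
7: · SUBMI
8: ✓ MOVGE  r4←0xeb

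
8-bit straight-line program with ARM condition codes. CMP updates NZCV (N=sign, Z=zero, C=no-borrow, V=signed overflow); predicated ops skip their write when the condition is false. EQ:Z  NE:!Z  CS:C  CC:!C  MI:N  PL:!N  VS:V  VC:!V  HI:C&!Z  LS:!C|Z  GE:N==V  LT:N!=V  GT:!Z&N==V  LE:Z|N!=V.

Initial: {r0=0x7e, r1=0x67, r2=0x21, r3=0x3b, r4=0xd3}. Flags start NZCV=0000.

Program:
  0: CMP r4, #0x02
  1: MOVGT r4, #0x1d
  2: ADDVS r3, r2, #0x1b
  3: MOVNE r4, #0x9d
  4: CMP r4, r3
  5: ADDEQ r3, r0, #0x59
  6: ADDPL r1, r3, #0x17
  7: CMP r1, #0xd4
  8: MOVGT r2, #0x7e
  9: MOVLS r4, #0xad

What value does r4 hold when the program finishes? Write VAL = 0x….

VAL = 0xad

0: ✓ CMP  NZCV=1010
1: · MOVGT
2: · ADDVS
3: ✓ MOVNE  r4←0x9d
4: ✓ CMP  NZCV=0011
5: · ADDEQ
6: ✓ ADDPL  r1←0x52
7: ✓ CMP  NZCV=0000
8: ✓ MOVGT  r2←0x7e
9: ✓ MOVLS  r4←0xad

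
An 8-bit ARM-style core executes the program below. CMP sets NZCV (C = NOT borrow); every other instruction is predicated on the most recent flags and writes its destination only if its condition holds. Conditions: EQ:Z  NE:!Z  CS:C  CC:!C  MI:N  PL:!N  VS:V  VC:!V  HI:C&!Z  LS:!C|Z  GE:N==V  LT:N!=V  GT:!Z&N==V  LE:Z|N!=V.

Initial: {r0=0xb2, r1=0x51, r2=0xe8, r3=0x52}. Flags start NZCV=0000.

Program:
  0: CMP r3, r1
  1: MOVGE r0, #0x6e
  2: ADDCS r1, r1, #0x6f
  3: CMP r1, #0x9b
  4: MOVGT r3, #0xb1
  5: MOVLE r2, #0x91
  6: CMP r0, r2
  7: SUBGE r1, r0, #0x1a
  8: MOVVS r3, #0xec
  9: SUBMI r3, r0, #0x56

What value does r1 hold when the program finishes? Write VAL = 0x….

VAL = 0x54

0: ✓ CMP  NZCV=0010
1: ✓ MOVGE  r0←0x6e
2: ✓ ADDCS  r1←0xc0
3: ✓ CMP  NZCV=0010
4: ✓ MOVGT  r3←0xb1
5: · MOVLE
6: ✓ CMP  NZCV=1001
7: ✓ SUBGE  r1←0x54
8: ✓ MOVVS  r3←0xec
9: ✓ SUBMI  r3←0x18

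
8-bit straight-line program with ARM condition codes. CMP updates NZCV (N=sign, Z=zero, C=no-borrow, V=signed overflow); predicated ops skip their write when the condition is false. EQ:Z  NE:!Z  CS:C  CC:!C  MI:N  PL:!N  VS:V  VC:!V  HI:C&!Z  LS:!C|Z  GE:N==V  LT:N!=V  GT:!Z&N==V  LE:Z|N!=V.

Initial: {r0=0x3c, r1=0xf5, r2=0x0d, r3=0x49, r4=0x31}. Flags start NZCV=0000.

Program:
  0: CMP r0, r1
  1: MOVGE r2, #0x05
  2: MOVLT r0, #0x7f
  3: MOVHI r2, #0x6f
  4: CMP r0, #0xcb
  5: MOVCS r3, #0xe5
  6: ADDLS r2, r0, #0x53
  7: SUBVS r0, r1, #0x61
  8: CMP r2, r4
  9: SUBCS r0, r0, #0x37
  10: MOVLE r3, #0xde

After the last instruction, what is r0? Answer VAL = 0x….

VAL = 0x05

[0] flags=0000 → (cmp)
[1] flags=0000 GE?T → r2=0x05
[2] flags=0000 LT?F → skip
[3] flags=0000 HI?F → skip
[4] flags=0000 → (cmp)
[5] flags=0000 CS?F → skip
[6] flags=0000 LS?T → r2=0x8f
[7] flags=0000 VS?F → skip
[8] flags=0011 → (cmp)
[9] flags=0011 CS?T → r0=0x05
[10] flags=0011 LE?T → r3=0xde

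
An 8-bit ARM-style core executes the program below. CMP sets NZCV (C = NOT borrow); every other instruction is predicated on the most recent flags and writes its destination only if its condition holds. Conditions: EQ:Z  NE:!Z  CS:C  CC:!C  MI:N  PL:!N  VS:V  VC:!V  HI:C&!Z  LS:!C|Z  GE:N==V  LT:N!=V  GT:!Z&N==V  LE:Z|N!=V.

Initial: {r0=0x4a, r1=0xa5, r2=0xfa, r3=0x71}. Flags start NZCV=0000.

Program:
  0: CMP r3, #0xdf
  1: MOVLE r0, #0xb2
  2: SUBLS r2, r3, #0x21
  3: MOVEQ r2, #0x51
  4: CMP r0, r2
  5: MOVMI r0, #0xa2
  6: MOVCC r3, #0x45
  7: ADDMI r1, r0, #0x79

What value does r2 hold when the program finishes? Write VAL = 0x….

0: ✓ CMP  NZCV=1001
1: · MOVLE
2: ✓ SUBLS  r2←0x50
3: · MOVEQ
4: ✓ CMP  NZCV=1000
5: ✓ MOVMI  r0←0xa2
6: ✓ MOVCC  r3←0x45
7: ✓ ADDMI  r1←0x1b

VAL = 0x50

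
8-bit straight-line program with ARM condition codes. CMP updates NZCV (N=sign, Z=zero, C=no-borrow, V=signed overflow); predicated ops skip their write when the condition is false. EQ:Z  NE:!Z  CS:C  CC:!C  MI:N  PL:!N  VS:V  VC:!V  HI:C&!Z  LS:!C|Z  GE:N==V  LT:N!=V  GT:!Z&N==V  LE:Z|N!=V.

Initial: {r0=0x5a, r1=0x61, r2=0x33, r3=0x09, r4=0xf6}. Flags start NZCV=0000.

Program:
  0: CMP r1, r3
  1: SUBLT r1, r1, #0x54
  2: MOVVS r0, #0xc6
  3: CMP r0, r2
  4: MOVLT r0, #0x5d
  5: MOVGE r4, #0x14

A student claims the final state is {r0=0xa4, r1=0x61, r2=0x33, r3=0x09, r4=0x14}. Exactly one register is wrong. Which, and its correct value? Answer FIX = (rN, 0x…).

[0] flags=0010 → (cmp)
[1] flags=0010 LT?F → skip
[2] flags=0010 VS?F → skip
[3] flags=0010 → (cmp)
[4] flags=0010 LT?F → skip
[5] flags=0010 GE?T → r4=0x14

FIX = (r0, 0x5a)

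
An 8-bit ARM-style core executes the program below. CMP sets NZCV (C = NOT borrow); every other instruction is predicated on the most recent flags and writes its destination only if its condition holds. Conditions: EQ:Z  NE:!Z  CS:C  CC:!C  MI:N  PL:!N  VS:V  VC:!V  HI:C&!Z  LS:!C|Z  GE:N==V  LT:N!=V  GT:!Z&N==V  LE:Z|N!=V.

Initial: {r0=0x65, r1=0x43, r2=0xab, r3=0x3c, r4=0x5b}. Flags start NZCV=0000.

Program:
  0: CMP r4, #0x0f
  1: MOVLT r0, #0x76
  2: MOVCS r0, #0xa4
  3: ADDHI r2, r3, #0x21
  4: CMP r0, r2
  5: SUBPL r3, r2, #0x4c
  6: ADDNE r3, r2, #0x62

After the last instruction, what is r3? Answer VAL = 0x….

0: ✓ CMP  NZCV=0010
1: · MOVLT
2: ✓ MOVCS  r0←0xa4
3: ✓ ADDHI  r2←0x5d
4: ✓ CMP  NZCV=0011
5: ✓ SUBPL  r3←0x11
6: ✓ ADDNE  r3←0xbf

VAL = 0xbf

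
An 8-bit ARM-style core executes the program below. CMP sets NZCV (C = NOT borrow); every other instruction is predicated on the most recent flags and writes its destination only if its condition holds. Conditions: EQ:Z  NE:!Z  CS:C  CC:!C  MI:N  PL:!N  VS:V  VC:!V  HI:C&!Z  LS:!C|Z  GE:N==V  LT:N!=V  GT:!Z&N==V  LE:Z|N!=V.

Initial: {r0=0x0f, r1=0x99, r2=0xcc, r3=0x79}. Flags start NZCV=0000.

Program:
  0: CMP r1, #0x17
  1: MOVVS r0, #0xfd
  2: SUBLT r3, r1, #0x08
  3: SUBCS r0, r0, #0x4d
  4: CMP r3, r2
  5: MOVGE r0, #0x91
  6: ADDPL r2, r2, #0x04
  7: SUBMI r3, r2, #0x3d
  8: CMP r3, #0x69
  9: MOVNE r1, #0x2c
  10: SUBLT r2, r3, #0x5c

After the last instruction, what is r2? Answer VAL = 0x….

[0] flags=1010 → (cmp)
[1] flags=1010 VS?F → skip
[2] flags=1010 LT?T → r3=0x91
[3] flags=1010 CS?T → r0=0xc2
[4] flags=1000 → (cmp)
[5] flags=1000 GE?F → skip
[6] flags=1000 PL?F → skip
[7] flags=1000 MI?T → r3=0x8f
[8] flags=0011 → (cmp)
[9] flags=0011 NE?T → r1=0x2c
[10] flags=0011 LT?T → r2=0x33

VAL = 0x33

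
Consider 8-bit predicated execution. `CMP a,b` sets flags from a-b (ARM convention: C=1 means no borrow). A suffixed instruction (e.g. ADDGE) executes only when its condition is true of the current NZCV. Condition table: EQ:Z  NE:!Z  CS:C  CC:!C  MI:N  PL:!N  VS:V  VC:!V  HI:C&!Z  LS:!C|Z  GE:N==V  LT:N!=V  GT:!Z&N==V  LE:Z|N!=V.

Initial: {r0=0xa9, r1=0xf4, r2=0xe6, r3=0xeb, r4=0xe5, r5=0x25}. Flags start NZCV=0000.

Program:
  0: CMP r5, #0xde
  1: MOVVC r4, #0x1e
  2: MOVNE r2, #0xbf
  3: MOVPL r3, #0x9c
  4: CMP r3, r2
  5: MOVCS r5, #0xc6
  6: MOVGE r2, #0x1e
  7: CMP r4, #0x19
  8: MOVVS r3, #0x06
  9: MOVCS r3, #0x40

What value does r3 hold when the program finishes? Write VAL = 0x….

[0] flags=0000 → (cmp)
[1] flags=0000 VC?T → r4=0x1e
[2] flags=0000 NE?T → r2=0xbf
[3] flags=0000 PL?T → r3=0x9c
[4] flags=1000 → (cmp)
[5] flags=1000 CS?F → skip
[6] flags=1000 GE?F → skip
[7] flags=0010 → (cmp)
[8] flags=0010 VS?F → skip
[9] flags=0010 CS?T → r3=0x40

VAL = 0x40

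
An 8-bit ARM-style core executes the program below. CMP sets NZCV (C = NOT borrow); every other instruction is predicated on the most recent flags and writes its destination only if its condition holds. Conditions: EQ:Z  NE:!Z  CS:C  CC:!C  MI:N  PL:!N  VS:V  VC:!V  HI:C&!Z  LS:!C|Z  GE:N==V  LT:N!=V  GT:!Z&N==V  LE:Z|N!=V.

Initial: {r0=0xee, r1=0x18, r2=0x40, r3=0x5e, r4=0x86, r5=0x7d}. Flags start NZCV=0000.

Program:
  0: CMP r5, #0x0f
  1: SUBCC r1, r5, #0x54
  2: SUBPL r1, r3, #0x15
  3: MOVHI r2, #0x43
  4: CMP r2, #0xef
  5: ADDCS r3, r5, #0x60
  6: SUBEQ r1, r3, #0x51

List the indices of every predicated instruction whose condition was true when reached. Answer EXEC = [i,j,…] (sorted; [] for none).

EXEC = [2,3]

[0] flags=0010 → (cmp)
[1] flags=0010 CC?F → skip
[2] flags=0010 PL?T → r1=0x49
[3] flags=0010 HI?T → r2=0x43
[4] flags=0000 → (cmp)
[5] flags=0000 CS?F → skip
[6] flags=0000 EQ?F → skip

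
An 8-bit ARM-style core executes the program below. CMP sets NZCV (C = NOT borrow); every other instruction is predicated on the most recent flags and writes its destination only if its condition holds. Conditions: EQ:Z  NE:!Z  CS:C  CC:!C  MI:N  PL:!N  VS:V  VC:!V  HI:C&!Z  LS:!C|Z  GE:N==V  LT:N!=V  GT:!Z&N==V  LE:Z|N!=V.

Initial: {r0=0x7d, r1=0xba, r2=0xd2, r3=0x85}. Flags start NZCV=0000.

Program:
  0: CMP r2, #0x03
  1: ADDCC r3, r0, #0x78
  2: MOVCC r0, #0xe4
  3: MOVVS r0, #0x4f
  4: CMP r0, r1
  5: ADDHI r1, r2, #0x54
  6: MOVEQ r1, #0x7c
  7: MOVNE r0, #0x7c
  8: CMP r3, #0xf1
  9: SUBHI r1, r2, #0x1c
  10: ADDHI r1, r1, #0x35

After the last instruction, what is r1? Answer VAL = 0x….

0: ✓ CMP  NZCV=1010
1: · ADDCC
2: · MOVCC
3: · MOVVS
4: ✓ CMP  NZCV=1001
5: · ADDHI
6: · MOVEQ
7: ✓ MOVNE  r0←0x7c
8: ✓ CMP  NZCV=1000
9: · SUBHI
10: · ADDHI

VAL = 0xba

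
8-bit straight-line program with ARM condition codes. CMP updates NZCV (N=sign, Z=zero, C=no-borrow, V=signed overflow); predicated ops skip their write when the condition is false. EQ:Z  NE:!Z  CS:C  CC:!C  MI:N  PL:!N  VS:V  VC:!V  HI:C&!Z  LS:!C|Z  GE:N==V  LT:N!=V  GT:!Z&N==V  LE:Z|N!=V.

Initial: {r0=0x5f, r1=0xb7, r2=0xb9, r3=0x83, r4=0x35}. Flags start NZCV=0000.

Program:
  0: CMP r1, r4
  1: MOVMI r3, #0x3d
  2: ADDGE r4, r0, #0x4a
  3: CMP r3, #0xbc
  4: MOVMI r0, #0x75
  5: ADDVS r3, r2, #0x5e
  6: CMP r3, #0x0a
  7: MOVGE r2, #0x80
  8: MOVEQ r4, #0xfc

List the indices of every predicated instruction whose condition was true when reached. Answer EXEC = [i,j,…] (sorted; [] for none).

[0] flags=1010 → (cmp)
[1] flags=1010 MI?T → r3=0x3d
[2] flags=1010 GE?F → skip
[3] flags=1001 → (cmp)
[4] flags=1001 MI?T → r0=0x75
[5] flags=1001 VS?T → r3=0x17
[6] flags=0010 → (cmp)
[7] flags=0010 GE?T → r2=0x80
[8] flags=0010 EQ?F → skip

EXEC = [1,4,5,7]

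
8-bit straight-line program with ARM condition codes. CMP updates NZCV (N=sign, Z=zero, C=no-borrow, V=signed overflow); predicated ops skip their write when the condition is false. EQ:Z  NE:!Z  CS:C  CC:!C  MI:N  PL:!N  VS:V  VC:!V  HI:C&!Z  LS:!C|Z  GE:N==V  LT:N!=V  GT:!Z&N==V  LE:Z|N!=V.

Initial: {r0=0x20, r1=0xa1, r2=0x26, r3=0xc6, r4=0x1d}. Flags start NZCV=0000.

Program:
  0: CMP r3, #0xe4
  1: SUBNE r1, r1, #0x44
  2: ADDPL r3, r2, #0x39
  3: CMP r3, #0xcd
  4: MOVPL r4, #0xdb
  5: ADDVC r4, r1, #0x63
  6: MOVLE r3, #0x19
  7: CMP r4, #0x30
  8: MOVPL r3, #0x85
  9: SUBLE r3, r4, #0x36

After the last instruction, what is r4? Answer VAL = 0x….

0: ✓ CMP  NZCV=1000
1: ✓ SUBNE  r1←0x5d
2: · ADDPL
3: ✓ CMP  NZCV=1000
4: · MOVPL
5: ✓ ADDVC  r4←0xc0
6: ✓ MOVLE  r3←0x19
7: ✓ CMP  NZCV=1010
8: · MOVPL
9: ✓ SUBLE  r3←0x8a

VAL = 0xc0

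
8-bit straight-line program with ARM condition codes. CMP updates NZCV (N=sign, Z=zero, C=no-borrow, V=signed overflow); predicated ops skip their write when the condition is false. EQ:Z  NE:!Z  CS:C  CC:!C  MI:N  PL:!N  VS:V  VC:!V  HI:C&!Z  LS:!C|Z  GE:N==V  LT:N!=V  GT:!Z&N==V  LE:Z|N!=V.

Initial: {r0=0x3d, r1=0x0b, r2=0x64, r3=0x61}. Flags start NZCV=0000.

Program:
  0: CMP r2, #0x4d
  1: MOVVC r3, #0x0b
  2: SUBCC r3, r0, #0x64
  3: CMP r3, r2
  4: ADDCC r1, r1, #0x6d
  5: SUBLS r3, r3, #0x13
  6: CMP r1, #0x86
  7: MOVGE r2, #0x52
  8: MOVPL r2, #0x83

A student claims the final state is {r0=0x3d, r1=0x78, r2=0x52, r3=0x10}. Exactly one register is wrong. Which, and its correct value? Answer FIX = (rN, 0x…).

FIX = (r3, 0xf8)

[0] flags=0010 → (cmp)
[1] flags=0010 VC?T → r3=0x0b
[2] flags=0010 CC?F → skip
[3] flags=1000 → (cmp)
[4] flags=1000 CC?T → r1=0x78
[5] flags=1000 LS?T → r3=0xf8
[6] flags=1001 → (cmp)
[7] flags=1001 GE?T → r2=0x52
[8] flags=1001 PL?F → skip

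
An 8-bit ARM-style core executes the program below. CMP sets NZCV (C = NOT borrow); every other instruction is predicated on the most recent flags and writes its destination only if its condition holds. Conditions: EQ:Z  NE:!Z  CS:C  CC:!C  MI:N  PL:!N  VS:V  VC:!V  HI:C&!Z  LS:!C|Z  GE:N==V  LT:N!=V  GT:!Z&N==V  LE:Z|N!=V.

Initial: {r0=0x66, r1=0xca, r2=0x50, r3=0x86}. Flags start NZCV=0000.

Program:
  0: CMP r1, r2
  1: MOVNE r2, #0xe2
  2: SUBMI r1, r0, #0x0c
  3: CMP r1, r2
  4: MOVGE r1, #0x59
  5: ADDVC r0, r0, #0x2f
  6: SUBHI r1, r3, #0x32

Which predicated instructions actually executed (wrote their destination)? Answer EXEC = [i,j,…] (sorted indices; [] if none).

EXEC = [1,5]

[0] flags=0011 → (cmp)
[1] flags=0011 NE?T → r2=0xe2
[2] flags=0011 MI?F → skip
[3] flags=1000 → (cmp)
[4] flags=1000 GE?F → skip
[5] flags=1000 VC?T → r0=0x95
[6] flags=1000 HI?F → skip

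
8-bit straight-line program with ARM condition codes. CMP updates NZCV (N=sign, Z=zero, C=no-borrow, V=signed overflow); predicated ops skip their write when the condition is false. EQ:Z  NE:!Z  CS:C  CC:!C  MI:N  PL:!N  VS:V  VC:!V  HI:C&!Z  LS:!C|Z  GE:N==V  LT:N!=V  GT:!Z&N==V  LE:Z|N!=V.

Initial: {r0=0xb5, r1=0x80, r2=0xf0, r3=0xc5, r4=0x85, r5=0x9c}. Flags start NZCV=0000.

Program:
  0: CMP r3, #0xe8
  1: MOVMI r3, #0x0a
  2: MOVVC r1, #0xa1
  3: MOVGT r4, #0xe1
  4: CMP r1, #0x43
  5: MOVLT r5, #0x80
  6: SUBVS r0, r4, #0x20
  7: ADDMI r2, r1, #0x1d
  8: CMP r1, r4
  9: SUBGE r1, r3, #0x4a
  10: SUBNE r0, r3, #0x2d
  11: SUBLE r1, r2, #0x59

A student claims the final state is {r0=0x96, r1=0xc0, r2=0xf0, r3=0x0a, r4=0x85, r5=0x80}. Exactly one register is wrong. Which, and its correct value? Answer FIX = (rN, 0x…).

FIX = (r0, 0xdd)

[0] flags=1000 → (cmp)
[1] flags=1000 MI?T → r3=0x0a
[2] flags=1000 VC?T → r1=0xa1
[3] flags=1000 GT?F → skip
[4] flags=0011 → (cmp)
[5] flags=0011 LT?T → r5=0x80
[6] flags=0011 VS?T → r0=0x65
[7] flags=0011 MI?F → skip
[8] flags=0010 → (cmp)
[9] flags=0010 GE?T → r1=0xc0
[10] flags=0010 NE?T → r0=0xdd
[11] flags=0010 LE?F → skip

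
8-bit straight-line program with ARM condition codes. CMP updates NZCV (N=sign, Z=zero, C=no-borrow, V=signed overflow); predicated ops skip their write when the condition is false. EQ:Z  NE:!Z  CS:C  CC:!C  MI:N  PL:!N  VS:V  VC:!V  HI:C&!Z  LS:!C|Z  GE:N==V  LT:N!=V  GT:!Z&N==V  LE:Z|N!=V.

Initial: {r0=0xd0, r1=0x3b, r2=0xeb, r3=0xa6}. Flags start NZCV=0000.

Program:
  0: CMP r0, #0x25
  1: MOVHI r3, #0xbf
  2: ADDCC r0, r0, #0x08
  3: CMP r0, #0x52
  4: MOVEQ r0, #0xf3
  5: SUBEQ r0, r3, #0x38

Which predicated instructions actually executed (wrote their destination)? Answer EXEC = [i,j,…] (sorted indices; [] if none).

EXEC = [1]

0: ✓ CMP  NZCV=1010
1: ✓ MOVHI  r3←0xbf
2: · ADDCC
3: ✓ CMP  NZCV=0011
4: · MOVEQ
5: · SUBEQ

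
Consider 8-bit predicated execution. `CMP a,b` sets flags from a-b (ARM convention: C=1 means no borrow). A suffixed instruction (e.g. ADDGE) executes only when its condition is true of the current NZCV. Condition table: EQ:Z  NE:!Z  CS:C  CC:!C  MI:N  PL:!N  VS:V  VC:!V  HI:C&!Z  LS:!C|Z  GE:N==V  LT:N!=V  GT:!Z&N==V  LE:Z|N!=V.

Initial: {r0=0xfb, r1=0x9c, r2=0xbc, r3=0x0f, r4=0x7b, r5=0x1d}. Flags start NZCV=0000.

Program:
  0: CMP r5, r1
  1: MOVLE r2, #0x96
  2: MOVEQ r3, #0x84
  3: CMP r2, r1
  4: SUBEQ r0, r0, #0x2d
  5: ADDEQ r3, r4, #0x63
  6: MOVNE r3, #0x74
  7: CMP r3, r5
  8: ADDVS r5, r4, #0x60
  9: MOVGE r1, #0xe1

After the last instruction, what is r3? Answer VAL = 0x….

VAL = 0x74

0: ✓ CMP  NZCV=1001
1: · MOVLE
2: · MOVEQ
3: ✓ CMP  NZCV=0010
4: · SUBEQ
5: · ADDEQ
6: ✓ MOVNE  r3←0x74
7: ✓ CMP  NZCV=0010
8: · ADDVS
9: ✓ MOVGE  r1←0xe1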